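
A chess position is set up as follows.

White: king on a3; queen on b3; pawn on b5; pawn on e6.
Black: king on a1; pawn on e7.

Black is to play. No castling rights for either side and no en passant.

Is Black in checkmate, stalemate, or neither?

stalemate

Black to move; black king on a1.
In check: no.
King squares — b1: attacked by Qb3; a2: attacked by Ka3; b2: attacked by Ka3.
Legal moves for Black: none.
Not in check and no legal moves → stalemate.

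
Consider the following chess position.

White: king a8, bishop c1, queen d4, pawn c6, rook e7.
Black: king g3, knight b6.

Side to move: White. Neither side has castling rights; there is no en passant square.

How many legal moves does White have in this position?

4

White to move; king on a8.
In check: yes, from the black knight on b6.
Legal moves: Kb8, Kb7, Ka7, Qxb6.
Count: 4.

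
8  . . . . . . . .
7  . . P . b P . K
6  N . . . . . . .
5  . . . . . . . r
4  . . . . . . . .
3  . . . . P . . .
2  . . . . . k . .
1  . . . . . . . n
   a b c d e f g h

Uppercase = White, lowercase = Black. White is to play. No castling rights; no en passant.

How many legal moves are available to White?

White to move; king on h7.
In check: yes, from the black rook on h5.
Legal moves: Kg8, Kg7, Kg6.
Count: 3.

3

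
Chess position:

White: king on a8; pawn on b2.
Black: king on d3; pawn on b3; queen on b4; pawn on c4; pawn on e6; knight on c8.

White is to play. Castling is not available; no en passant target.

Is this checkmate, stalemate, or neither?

White to move; white king on a8.
In check: no.
King squares — a7: attacked by Nc8; b7: attacked by Qb4; b8: attacked by Qb4.
Legal moves for White: none.
Not in check and no legal moves → stalemate.

stalemate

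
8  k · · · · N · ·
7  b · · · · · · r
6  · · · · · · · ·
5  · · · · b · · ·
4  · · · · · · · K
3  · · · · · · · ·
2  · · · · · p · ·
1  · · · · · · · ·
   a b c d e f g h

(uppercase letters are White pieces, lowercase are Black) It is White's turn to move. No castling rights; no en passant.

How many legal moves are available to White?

3

White to move; king on h4.
In check: yes, from the black rook on h7.
Legal moves: Kg5, Kg4, Nxh7.
Count: 3.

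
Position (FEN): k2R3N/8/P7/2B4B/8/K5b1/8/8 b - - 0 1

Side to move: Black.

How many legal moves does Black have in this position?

Black to move; king on a8.
In check: yes, from the white rook on d8.
Legal moves: Bb8.
Count: 1.

1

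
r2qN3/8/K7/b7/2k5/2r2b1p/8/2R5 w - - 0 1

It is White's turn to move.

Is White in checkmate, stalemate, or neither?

checkmate

White to move; white king on a6.
In check: yes, from the black rook on a8.
King squares — a5: attacked by Ra8; b5: attacked by Kc4; b6: attacked by Ba5; a7: attacked by Ra8; b7: attacked by Bf3.
Legal moves for White: none.
In check with no legal moves → checkmate.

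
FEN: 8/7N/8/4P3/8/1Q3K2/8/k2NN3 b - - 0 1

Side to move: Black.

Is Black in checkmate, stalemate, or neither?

stalemate

Black to move; black king on a1.
In check: no.
King squares — b1: attacked by Qb3; a2: attacked by Qb3; b2: attacked by Nd1.
Legal moves for Black: none.
Not in check and no legal moves → stalemate.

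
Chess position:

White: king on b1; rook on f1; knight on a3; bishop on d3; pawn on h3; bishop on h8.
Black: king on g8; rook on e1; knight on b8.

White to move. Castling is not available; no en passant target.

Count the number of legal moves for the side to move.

4

White to move; king on b1.
In check: yes, from the black rook on e1.
Legal moves: Kc2, Kb2, Ka2, Rxe1.
Count: 4.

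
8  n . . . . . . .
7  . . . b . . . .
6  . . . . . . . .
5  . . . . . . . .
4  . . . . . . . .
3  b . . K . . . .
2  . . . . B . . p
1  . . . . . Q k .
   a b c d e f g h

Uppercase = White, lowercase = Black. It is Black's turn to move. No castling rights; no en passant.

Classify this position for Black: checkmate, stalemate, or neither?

Black to move; black king on g1.
In check: yes, from the white queen on f1.
King squares — f1: attacked by Be2; h1: attacked by Qf1; f2: attacked by Qf1; g2: attacked by Qf1; h2: own pawn.
Legal moves for Black: none.
In check with no legal moves → checkmate.

checkmate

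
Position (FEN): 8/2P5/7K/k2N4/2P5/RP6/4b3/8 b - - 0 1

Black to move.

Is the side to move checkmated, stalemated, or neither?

checkmate

Black to move; black king on a5.
In check: yes, from the white rook on a3.
King squares — a4: attacked by Ra3; b4: attacked by Nd5; b5: attacked by Pc4; a6: attacked by Ra3; b6: attacked by Nd5.
Legal moves for Black: none.
In check with no legal moves → checkmate.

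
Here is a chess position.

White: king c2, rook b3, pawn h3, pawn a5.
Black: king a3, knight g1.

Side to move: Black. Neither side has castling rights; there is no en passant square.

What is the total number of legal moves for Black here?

2

Black to move; king on a3.
In check: yes, from the white rook on b3.
Legal moves: Ka4, Ka2.
Count: 2.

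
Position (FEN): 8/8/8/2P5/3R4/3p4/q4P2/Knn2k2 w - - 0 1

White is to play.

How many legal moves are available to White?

0

White to move; king on a1.
In check: yes, from the black queen on a2.
Legal moves: none.
Count: 0.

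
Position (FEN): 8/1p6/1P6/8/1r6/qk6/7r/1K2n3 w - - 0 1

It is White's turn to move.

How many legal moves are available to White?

0

White to move; king on b1.
In check: no.
Legal moves: none.
Count: 0.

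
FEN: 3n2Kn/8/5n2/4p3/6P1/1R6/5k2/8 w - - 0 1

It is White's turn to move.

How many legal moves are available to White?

White to move; king on g8.
In check: yes, from the black knight on f6.
Legal moves: Kxh8, Kf8, Kg7.
Count: 3.

3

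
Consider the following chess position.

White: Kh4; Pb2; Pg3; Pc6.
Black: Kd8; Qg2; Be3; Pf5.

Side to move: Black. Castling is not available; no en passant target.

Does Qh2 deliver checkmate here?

After Qh2: white king on h4; in check: yes, from the black queen on h2.
King squares — g3: own pawn; h3: attacked by Qh2; g4: attacked by Pf5; g5: attacked by Be3; h5: attacked by Qh2.
White has no legal moves → checkmate.

yes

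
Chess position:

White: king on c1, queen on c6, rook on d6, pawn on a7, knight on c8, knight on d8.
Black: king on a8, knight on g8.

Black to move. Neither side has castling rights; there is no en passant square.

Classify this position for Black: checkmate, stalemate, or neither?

checkmate

Black to move; black king on a8.
In check: yes, from the white queen on c6.
King squares — a7: attacked by Nc8; b7: attacked by Qc6; b8: attacked by Pa7.
Legal moves for Black: none.
In check with no legal moves → checkmate.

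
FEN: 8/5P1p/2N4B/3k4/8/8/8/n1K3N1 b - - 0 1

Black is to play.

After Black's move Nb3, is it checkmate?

After Nb3: white king on c1; in check: yes, from the black knight on b3.
White has 4 legal replies: Kc2, Kb2, Kd1, Kb1.
In check but a legal move exists → not checkmate.

no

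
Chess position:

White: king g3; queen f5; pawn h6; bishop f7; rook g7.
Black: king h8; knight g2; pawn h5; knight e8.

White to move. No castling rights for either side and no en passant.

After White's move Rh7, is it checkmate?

yes

After Rh7: black king on h8; in check: yes, from the white rook on h7.
King squares — g7: attacked by Ph6; h7: attacked by Qf5; g8: attacked by Bf7.
Black has no legal moves → checkmate.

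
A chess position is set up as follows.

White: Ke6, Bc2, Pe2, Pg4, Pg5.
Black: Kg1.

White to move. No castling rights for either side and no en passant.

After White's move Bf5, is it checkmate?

no

After Bf5: black king on g1; in check: no.
Black is not in check, so this cannot be checkmate.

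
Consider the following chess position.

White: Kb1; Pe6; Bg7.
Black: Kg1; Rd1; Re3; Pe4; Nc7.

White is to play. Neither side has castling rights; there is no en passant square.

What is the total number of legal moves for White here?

White to move; king on b1.
In check: yes, from the black rook on d1.
Legal moves: Kc2, Kb2, Ka2.
Count: 3.

3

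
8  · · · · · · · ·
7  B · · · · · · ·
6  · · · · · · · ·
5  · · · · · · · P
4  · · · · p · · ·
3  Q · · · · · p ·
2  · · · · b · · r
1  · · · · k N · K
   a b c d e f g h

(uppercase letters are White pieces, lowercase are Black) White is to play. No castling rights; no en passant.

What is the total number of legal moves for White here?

2

White to move; king on h1.
In check: yes, from the black rook on h2.
Legal moves: Kg1, Nxh2.
Count: 2.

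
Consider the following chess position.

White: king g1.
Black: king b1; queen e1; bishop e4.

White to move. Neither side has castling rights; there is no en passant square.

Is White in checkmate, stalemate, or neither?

neither

White to move; white king on g1.
In check: yes, from the black queen on e1.
King squares — f1: attacked by Qe1; h1: attacked by Qe1; f2: attacked by Qe1; g2: attacked by Be4; h2: available.
Legal moves for White: Kh2.
White is in check but has 1 legal move → neither.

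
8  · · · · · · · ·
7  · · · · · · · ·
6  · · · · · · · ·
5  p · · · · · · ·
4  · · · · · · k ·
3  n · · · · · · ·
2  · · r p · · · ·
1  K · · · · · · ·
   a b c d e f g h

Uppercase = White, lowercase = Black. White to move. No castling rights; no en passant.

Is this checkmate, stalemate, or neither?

White to move; white king on a1.
In check: no.
King squares — b1: attacked by Na3; a2: attacked by Rc2; b2: attacked by Rc2.
Legal moves for White: none.
Not in check and no legal moves → stalemate.

stalemate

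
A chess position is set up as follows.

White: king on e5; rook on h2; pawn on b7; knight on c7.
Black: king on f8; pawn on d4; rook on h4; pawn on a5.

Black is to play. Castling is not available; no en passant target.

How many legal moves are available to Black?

15

Black to move; king on f8.
In check: no.
Legal moves: Kg8, Kg7, Kf7, Ke7, Rh8, Rh7, Rh6, Rh5+, Rg4, Rf4, Re4+, Rh3, Rxh2, a4, d3.
Count: 15.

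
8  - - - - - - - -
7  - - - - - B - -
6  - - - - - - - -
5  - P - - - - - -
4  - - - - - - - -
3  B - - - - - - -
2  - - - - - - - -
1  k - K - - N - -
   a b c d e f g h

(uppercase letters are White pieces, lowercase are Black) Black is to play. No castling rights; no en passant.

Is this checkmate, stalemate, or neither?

stalemate

Black to move; black king on a1.
In check: no.
King squares — b1: attacked by Kc1; a2: attacked by Bf7; b2: attacked by Kc1.
Legal moves for Black: none.
Not in check and no legal moves → stalemate.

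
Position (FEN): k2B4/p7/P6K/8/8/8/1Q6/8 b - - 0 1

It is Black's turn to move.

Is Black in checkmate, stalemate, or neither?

stalemate

Black to move; black king on a8.
In check: no.
King squares — a7: own pawn; b7: attacked by Qb2; b8: attacked by Qb2.
Legal moves for Black: none.
Not in check and no legal moves → stalemate.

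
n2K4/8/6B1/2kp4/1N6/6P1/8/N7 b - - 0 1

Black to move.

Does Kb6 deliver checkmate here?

no

After Kb6: white king on d8; in check: no.
White is not in check, so this cannot be checkmate.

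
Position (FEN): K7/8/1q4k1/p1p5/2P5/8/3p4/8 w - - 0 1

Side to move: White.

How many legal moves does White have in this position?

0

White to move; king on a8.
In check: no.
Legal moves: none.
Count: 0.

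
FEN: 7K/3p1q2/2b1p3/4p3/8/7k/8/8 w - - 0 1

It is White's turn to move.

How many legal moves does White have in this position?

0

White to move; king on h8.
In check: no.
Legal moves: none.
Count: 0.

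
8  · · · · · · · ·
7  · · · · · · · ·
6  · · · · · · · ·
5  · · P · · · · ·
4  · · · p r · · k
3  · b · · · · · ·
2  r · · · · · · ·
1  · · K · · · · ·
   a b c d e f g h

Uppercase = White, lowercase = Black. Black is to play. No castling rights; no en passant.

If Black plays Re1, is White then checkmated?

After Re1: white king on c1; in check: yes, from the black rook on e1.
King squares — b1: attacked by Re1; d1: attacked by Re1; b2: attacked by Ra2; c2: attacked by Ra2; d2: attacked by Ra2.
White has no legal moves → checkmate.

yes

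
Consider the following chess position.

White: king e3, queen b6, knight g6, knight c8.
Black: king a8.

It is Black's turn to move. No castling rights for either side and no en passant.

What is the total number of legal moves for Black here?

Black to move; king on a8.
In check: no.
Legal moves: none.
Count: 0.

0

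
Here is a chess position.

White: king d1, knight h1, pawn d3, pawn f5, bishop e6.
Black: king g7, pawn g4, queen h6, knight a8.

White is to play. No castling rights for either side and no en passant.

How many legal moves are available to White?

White to move; king on d1.
In check: no.
Legal moves: Bg8, Bc8, Bf7, Bd7, Bd5, Bc4, Bb3, Ba2, Ng3, Nf2, Ke2, Kc2, Ke1, f6+, d4.
Count: 15.

15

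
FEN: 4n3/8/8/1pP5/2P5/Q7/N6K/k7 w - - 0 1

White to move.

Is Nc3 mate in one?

yes

After Nc3: black king on a1; in check: yes, from the white queen on a3.
King squares — b1: attacked by Nc3; a2: attacked by Qa3; b2: attacked by Qa3.
Black has no legal moves → checkmate.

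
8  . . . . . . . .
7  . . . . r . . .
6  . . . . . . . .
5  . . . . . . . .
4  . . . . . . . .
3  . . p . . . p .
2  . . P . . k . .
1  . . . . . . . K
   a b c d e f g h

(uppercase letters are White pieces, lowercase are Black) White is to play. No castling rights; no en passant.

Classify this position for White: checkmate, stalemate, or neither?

stalemate

White to move; white king on h1.
In check: no.
King squares — g1: attacked by Kf2; g2: attacked by Kf2; h2: attacked by Pg3.
Legal moves for White: none.
Not in check and no legal moves → stalemate.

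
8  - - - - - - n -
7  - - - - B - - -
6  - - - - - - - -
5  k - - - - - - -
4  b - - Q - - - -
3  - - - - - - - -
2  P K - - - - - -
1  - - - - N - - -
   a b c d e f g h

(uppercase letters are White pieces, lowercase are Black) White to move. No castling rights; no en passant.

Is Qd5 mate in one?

no

After Qd5: black king on a5; in check: yes, from the white queen on d5.
Black has 3 legal replies: Kb6, Ka6, Bb5.
In check but a legal move exists → not checkmate.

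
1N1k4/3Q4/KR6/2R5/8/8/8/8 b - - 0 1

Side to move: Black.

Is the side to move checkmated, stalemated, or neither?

checkmate

Black to move; black king on d8.
In check: yes, from the white queen on d7.
King squares — c7: attacked by Rc5; d7: attacked by Nb8; e7: attacked by Qd7; c8: attacked by Rc5; e8: attacked by Qd7.
Legal moves for Black: none.
In check with no legal moves → checkmate.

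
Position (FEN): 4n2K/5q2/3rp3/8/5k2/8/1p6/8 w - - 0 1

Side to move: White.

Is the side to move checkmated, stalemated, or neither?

White to move; white king on h8.
In check: no.
King squares — g7: attacked by Qf7; h7: attacked by Qf7; g8: attacked by Qf7.
Legal moves for White: none.
Not in check and no legal moves → stalemate.

stalemate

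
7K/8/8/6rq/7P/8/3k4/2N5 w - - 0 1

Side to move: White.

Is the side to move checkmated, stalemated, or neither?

White to move; white king on h8.
In check: yes, from the black queen on h5.
King squares — g7: attacked by Rg5; h7: attacked by Qh5; g8: attacked by Rg5.
Legal moves for White: none.
In check with no legal moves → checkmate.

checkmate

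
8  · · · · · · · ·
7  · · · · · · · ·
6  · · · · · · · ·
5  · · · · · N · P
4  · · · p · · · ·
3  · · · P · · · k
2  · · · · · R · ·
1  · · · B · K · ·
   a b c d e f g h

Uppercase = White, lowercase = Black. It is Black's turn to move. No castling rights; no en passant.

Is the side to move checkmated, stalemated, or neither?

stalemate

Black to move; black king on h3.
In check: no.
King squares — g2: attacked by Kf1; h2: attacked by Rf2; g3: attacked by Nf5; g4: attacked by Bd1; h4: attacked by Nf5.
Legal moves for Black: none.
Not in check and no legal moves → stalemate.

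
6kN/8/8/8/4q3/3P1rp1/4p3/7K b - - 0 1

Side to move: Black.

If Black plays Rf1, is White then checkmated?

After Rf1: white king on h1; in check: yes, from the black rook on f1 and the black queen on e4.
King squares — g1: attacked by Rf1; g2: attacked by Qe4; h2: attacked by Pg3.
White has no legal moves → checkmate.

yes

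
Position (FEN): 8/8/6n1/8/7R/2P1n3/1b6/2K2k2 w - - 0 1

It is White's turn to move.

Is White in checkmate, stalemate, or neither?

neither

White to move; white king on c1.
In check: yes, from the black bishop on b2.
Legal moves for White: Kd2, Kxb2, Kb1.
White is in check but has 3 legal moves → neither.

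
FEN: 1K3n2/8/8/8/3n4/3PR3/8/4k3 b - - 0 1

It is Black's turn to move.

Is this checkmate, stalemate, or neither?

neither

Black to move; black king on e1.
In check: yes, from the white rook on e3.
Legal moves for Black: Kf2, Kd2, Kf1, Kd1, Ne2.
Black is in check but has 5 legal moves → neither.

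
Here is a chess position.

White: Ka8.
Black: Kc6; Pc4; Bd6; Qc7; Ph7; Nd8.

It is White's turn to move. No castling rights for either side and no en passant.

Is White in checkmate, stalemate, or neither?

White to move; white king on a8.
In check: no.
King squares — a7: attacked by Qc7; b7: attacked by Kc6; b8: attacked by Qc7.
Legal moves for White: none.
Not in check and no legal moves → stalemate.

stalemate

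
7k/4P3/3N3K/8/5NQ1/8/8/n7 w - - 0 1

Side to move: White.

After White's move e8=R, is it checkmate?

yes

After e8=R: black king on h8; in check: yes, from the white rook on e8.
King squares — g7: attacked by Qg4; h7: attacked by Kh6; g8: attacked by Qg4.
Black has no legal moves → checkmate.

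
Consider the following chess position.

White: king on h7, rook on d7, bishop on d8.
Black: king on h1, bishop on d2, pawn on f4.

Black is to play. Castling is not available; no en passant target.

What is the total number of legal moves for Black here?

10

Black to move; king on h1.
In check: no.
Legal moves: Ba5, Bb4, Be3, Bc3, Be1, Bc1, Kh2, Kg2, Kg1, f3.
Count: 10.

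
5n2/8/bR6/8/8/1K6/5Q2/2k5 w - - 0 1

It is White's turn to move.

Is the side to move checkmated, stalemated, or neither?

White to move; white king on b3.
In check: no.
Legal moves for White include: Rb8, Rb7, Rh6, Rg6, Rf6, Re6, Rd6, Rc6+, Rxa6, Rb5, Rb4, Kb4, Ka4, Kc3, Ka3, Ka2, Qxf8, Qf7, ... (list truncated; more exist).
White has legal moves and is not in check → neither.

neither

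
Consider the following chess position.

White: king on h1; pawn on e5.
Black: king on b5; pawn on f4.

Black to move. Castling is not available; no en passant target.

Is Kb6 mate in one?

no

After Kb6: white king on h1; in check: no.
White is not in check, so this cannot be checkmate.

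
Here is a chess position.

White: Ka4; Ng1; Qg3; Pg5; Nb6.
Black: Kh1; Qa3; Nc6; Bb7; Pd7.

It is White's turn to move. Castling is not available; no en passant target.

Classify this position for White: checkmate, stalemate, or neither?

neither

White to move; white king on a4.
In check: yes, from the black queen on a3.
King squares — a3: available; b3: attacked by Qa3; b4: attacked by Qa3; a5: attacked by Qa3; b5: available.
Legal moves for White: Kb5, Kxa3, Qxa3.
White is in check but has 3 legal moves → neither.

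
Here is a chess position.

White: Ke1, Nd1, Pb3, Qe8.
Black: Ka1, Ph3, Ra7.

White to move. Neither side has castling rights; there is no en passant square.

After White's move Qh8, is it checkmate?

no

After Qh8: black king on a1; in check: yes, from the white queen on h8.
Black has 3 legal replies: Ka2, Kb1, Rg7.
In check but a legal move exists → not checkmate.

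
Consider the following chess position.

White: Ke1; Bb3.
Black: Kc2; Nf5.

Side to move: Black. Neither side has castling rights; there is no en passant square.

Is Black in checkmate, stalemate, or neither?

neither

Black to move; black king on c2.
In check: yes, from the white bishop on b3.
King squares — b1: available; c1: available; d1: attacked by Ke1; b2: available; d2: attacked by Ke1; b3: available; c3: available; d3: available.
Legal moves for Black: Kd3, Kc3, Kxb3, Kb2, Kc1, Kb1.
Black is in check but has 6 legal moves → neither.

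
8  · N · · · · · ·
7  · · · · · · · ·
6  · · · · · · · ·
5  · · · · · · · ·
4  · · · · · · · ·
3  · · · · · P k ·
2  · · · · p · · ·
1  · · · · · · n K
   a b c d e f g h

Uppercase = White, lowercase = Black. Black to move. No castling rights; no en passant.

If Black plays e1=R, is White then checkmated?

no

After e1=R: white king on h1; in check: no.
White is not in check, so this cannot be checkmate.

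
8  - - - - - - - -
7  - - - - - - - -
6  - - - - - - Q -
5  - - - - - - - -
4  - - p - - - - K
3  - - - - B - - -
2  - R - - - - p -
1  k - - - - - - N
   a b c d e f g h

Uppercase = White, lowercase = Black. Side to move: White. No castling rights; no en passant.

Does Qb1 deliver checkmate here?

yes

After Qb1: black king on a1; in check: yes, from the white queen on b1.
King squares — b1: attacked by Rb2; a2: attacked by Qb1; b2: attacked by Qb1.
Black has no legal moves → checkmate.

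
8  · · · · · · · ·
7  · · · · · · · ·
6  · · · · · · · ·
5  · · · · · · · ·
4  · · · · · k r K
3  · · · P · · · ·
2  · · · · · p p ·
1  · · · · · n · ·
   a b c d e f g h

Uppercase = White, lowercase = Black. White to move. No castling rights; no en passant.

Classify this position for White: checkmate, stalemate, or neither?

White to move; white king on h4.
In check: yes, from the black rook on g4.
Legal moves for White: Kh5, Kh3.
White is in check but has 2 legal moves → neither.

neither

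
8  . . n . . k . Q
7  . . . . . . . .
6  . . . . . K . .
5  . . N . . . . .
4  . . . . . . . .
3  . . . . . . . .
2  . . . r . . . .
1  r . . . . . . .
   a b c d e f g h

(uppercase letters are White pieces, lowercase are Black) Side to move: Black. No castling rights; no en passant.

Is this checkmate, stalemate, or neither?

Black to move; black king on f8.
In check: yes, from the white queen on h8.
King squares — e7: attacked by Kf6; f7: attacked by Kf6; g7: attacked by Kf6; e8: attacked by Qh8; g8: attacked by Qh8.
Legal moves for Black: none.
In check with no legal moves → checkmate.

checkmate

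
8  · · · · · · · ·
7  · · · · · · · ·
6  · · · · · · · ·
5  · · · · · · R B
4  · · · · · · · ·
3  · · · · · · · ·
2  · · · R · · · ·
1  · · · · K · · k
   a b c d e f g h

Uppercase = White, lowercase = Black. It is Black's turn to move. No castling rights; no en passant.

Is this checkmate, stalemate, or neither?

Black to move; black king on h1.
In check: no.
King squares — g1: attacked by Rg5; g2: attacked by Rd2; h2: attacked by Rd2.
Legal moves for Black: none.
Not in check and no legal moves → stalemate.

stalemate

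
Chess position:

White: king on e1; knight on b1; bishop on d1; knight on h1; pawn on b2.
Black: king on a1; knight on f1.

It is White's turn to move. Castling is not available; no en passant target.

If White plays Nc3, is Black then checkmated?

After Nc3: black king on a1; in check: no.
Black is not in check, so this cannot be checkmate.

no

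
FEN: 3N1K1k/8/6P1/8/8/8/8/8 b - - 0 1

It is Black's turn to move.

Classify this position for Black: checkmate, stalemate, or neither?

Black to move; black king on h8.
In check: no.
King squares — g7: attacked by Kf8; h7: attacked by Pg6; g8: attacked by Kf8.
Legal moves for Black: none.
Not in check and no legal moves → stalemate.

stalemate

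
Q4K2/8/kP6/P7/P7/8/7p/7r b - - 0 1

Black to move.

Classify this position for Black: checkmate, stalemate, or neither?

Black to move; black king on a6.
In check: yes, from the white queen on a8.
King squares — a5: attacked by Qa8; b5: attacked by Pa4; b6: attacked by Pa5; a7: attacked by Pb6; b7: attacked by Qa8.
Legal moves for Black: none.
In check with no legal moves → checkmate.

checkmate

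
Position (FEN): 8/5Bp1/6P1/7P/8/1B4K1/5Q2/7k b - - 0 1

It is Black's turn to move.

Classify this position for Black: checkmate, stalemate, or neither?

Black to move; black king on h1.
In check: no.
King squares — g1: attacked by Qf2; g2: attacked by Qf2; h2: attacked by Qf2.
Legal moves for Black: none.
Not in check and no legal moves → stalemate.

stalemate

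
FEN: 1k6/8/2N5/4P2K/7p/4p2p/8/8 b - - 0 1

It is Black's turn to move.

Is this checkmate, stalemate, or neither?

neither

Black to move; black king on b8.
In check: yes, from the white knight on c6.
Legal moves for Black: Kc8, Ka8, Kc7, Kb7.
Black is in check but has 4 legal moves → neither.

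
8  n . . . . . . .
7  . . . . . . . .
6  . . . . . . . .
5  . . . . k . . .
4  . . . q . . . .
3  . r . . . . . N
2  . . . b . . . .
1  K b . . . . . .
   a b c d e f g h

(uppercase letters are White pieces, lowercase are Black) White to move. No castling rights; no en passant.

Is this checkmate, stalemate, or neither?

White to move; white king on a1.
In check: yes, from the black queen on d4.
King squares — b1: attacked by Rb3; a2: attacked by Bb1; b2: attacked by Rb3.
Legal moves for White: none.
In check with no legal moves → checkmate.

checkmate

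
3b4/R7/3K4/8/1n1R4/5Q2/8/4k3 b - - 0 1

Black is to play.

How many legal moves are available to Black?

13

Black to move; king on e1.
In check: no.
Legal moves: Be7+, Bc7+, Bf6, Bb6, Bg5, Ba5, Bh4, Nc6, Na6, Nd5, Nd3, Nc2, Na2.
Count: 13.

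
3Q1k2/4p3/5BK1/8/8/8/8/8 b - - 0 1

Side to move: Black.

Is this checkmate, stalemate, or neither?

Black to move; black king on f8.
In check: yes, from the white queen on d8.
King squares — e7: own pawn; f7: attacked by Kg6; g7: attacked by Bf6; e8: attacked by Qd8; g8: attacked by Qd8.
Legal moves for Black: none.
In check with no legal moves → checkmate.

checkmate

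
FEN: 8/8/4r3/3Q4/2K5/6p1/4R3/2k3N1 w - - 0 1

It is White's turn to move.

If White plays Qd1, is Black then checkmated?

After Qd1: black king on c1; in check: yes, from the white queen on d1.
Black has 1 legal reply: Kxd1.
In check but a legal move exists → not checkmate.

no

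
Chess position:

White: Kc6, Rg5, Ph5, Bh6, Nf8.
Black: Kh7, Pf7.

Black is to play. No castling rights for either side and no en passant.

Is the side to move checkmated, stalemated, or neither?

Black to move; black king on h7.
In check: yes, from the white knight on f8.
King squares — g6: attacked by Rg5; h6: available; g7: attacked by Rg5; g8: attacked by Rg5; h8: available.
Legal moves for Black: Kh8, Kxh6.
Black is in check but has 2 legal moves → neither.

neither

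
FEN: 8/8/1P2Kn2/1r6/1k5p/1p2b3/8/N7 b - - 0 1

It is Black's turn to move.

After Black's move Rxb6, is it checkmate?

no

After Rxb6: white king on e6; in check: yes, from the black rook on b6.
White has 4 legal replies: Kf7, Ke7, Kf5, Ke5.
In check but a legal move exists → not checkmate.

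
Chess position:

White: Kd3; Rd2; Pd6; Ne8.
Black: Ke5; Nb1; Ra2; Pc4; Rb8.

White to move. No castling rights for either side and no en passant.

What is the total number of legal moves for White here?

White to move; king on d3.
In check: yes, from the black pawn on c4.
Legal moves: Kxc4, Ke3, Ke2.
Count: 3.

3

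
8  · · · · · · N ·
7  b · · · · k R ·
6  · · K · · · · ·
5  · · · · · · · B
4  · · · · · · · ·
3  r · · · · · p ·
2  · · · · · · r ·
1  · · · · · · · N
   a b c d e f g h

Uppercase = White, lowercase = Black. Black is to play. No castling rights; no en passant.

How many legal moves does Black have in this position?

3

Black to move; king on f7.
In check: yes, from the white bishop on h5 and the white rook on g7.
Legal moves: Kf8, Kxg7, Ke6.
Count: 3.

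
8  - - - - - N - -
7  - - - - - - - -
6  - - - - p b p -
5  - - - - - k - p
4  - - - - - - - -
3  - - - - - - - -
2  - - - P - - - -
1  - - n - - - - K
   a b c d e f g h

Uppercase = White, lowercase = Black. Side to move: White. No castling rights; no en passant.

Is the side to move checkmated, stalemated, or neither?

neither

White to move; white king on h1.
In check: no.
Legal moves for White: Nh7, Nd7, Nxg6, Nxe6, Kh2, Kg2, Kg1, d3, d4.
White has 9 legal moves and is not in check → neither.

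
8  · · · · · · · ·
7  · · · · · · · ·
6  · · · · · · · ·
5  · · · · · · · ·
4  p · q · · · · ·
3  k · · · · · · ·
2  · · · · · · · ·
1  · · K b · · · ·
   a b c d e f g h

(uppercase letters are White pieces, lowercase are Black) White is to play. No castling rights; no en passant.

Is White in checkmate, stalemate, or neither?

White to move; white king on c1.
In check: yes, from the black queen on c4.
Legal moves for White: Kd2, Kxd1, Kb1.
White is in check but has 3 legal moves → neither.

neither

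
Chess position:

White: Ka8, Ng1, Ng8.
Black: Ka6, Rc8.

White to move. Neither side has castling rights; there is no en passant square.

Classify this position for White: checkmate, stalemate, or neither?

White to move; white king on a8.
In check: yes, from the black rook on c8.
King squares — a7: attacked by Ka6; b7: attacked by Ka6; b8: attacked by Rc8.
Legal moves for White: none.
In check with no legal moves → checkmate.

checkmate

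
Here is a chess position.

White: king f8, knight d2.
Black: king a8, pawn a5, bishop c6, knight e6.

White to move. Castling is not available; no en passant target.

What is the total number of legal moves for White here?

White to move; king on f8.
In check: yes, from the black knight on e6.
Legal moves: Kg8, Kf7, Ke7.
Count: 3.

3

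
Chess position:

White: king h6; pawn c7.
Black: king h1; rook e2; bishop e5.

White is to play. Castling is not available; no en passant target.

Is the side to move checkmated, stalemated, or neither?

White to move; white king on h6.
In check: no.
Legal moves for White: Kh7, Kg6, Kh5, Kg5, c8=Q, c8=R, c8=B, c8=N.
White has 8 legal moves and is not in check → neither.

neither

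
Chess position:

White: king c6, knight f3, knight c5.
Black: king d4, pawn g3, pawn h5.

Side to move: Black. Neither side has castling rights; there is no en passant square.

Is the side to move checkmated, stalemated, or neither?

Black to move; black king on d4.
In check: yes, from the white knight on f3.
Legal moves for Black: Kc4, Ke3, Kc3.
Black is in check but has 3 legal moves → neither.

neither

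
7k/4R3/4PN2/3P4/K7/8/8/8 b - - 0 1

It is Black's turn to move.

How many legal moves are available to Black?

Black to move; king on h8.
In check: no.
Legal moves: none.
Count: 0.

0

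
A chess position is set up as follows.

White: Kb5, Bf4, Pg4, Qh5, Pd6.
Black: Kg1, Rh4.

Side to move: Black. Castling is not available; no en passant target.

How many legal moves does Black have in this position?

Black to move; king on g1.
In check: no.
Legal moves: Rxh5+, Rxg4, Rh3, Rh2, Rh1, Kg2, Kf2, Kh1, Kf1.
Count: 9.

9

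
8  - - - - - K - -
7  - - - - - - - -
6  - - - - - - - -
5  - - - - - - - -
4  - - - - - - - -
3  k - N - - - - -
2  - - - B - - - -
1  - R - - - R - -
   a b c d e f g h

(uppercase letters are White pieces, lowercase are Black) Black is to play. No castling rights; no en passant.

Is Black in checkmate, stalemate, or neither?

Black to move; black king on a3.
In check: no.
King squares — a2: attacked by Nc3; b2: attacked by Rb1; b3: attacked by Rb1; a4: attacked by Nc3; b4: attacked by Rb1.
Legal moves for Black: none.
Not in check and no legal moves → stalemate.

stalemate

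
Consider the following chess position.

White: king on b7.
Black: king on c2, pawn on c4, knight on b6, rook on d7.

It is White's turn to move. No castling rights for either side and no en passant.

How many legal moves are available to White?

4

White to move; king on b7.
In check: yes, from the black rook on d7.
Legal moves: Kb8, Kc6, Kxb6, Ka6.
Count: 4.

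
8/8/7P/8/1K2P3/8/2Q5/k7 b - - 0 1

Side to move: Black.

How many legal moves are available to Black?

0

Black to move; king on a1.
In check: no.
Legal moves: none.
Count: 0.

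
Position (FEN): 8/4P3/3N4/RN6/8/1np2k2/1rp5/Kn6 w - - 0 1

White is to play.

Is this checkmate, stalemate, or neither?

White to move; white king on a1.
In check: yes, from the black knight on b3.
King squares — b1: attacked by Rb2; a2: attacked by Rb2; b2: attacked by Pc3.
Legal moves for White: none.
In check with no legal moves → checkmate.

checkmate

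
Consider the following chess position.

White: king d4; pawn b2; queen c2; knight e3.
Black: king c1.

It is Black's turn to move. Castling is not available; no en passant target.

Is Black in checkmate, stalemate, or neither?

checkmate

Black to move; black king on c1.
In check: yes, from the white queen on c2.
King squares — b1: attacked by Qc2; d1: attacked by Qc2; b2: attacked by Qc2; c2: attacked by Ne3; d2: attacked by Qc2.
Legal moves for Black: none.
In check with no legal moves → checkmate.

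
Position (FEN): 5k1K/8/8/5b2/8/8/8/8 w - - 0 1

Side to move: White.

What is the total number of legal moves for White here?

White to move; king on h8.
In check: no.
Legal moves: none.
Count: 0.

0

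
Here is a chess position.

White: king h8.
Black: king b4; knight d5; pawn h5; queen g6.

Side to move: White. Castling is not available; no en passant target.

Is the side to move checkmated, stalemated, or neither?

White to move; white king on h8.
In check: no.
King squares — g7: attacked by Qg6; h7: attacked by Qg6; g8: attacked by Qg6.
Legal moves for White: none.
Not in check and no legal moves → stalemate.

stalemate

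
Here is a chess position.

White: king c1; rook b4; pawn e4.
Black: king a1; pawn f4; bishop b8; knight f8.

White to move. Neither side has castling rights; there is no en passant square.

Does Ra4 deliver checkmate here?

yes

After Ra4: black king on a1; in check: yes, from the white rook on a4.
King squares — b1: attacked by Kc1; a2: attacked by Ra4; b2: attacked by Kc1.
Black has no legal moves → checkmate.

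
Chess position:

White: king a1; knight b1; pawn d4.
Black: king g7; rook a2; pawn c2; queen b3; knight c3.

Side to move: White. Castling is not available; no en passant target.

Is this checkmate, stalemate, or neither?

White to move; white king on a1.
In check: yes, from the black rook on a2.
King squares — b1: own knight; a2: attacked by Qb3; b2: attacked by Ra2.
Legal moves for White: none.
In check with no legal moves → checkmate.

checkmate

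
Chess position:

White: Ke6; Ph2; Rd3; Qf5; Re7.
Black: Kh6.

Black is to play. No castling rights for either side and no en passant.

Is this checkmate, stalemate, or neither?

stalemate

Black to move; black king on h6.
In check: no.
King squares — g5: attacked by Qf5; h5: attacked by Qf5; g6: attacked by Qf5; g7: attacked by Re7; h7: attacked by Qf5.
Legal moves for Black: none.
Not in check and no legal moves → stalemate.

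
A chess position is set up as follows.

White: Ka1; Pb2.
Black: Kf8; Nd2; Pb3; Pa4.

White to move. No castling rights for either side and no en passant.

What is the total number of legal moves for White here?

White to move; king on a1.
In check: no.
Legal moves: none.
Count: 0.

0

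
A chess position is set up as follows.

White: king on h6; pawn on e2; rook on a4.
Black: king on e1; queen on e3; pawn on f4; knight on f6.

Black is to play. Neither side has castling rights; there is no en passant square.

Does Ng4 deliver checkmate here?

After Ng4: white king on h6; in check: yes, from the black knight on g4.
White has 5 legal replies: Kh7, Kg7, Kg6, Kh5, Kg5.
In check but a legal move exists → not checkmate.

no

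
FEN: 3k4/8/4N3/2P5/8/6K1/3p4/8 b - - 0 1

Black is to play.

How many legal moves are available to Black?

4

Black to move; king on d8.
In check: yes, from the white knight on e6.
Legal moves: Ke8, Kc8, Ke7, Kd7.
Count: 4.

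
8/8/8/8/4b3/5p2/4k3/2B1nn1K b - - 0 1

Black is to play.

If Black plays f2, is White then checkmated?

After f2: white king on h1; in check: yes, from the black bishop on e4.
King squares — g1: attacked by Pf2; g2: attacked by Ne1; h2: attacked by Nf1.
White has no legal moves → checkmate.

yes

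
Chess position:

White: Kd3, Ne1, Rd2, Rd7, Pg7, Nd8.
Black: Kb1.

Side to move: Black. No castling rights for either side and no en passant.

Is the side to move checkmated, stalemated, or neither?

Black to move; black king on b1.
In check: no.
Legal moves for Black: Kc1, Ka1.
Black has 2 legal moves and is not in check → neither.

neither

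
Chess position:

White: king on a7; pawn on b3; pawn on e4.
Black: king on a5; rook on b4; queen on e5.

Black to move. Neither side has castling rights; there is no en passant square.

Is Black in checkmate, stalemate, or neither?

Black to move; black king on a5.
In check: no.
Legal moves for Black include: Qh8, Qe8, Qb8#, Qg7+, Qe7+, Qc7+, Qf6, Qe6, Qd6, Qh5, Qg5, Qf5, Qd5, Qc5+, Qb5, Qf4, Qxe4, Qd4+, ... (list truncated; more exist).
Black has legal moves and is not in check → neither.

neither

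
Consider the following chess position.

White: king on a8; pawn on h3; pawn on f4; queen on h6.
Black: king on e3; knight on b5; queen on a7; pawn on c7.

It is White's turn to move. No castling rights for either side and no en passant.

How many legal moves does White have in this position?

0

White to move; king on a8.
In check: yes, from the black queen on a7.
Legal moves: none.
Count: 0.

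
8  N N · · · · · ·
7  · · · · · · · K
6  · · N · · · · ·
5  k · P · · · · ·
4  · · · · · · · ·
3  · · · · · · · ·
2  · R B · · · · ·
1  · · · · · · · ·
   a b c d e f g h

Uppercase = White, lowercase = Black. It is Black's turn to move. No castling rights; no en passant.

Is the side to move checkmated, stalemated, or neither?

Black to move; black king on a5.
In check: yes, from the white knight on c6.
King squares — a4: attacked by Bc2; b4: attacked by Rb2; b5: attacked by Rb2; a6: attacked by Nb8; b6: attacked by Rb2.
Legal moves for Black: none.
In check with no legal moves → checkmate.

checkmate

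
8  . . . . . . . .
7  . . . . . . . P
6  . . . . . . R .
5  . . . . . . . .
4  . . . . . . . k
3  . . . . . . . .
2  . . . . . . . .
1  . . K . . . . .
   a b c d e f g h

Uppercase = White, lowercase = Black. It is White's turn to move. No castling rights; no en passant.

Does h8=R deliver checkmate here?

yes

After h8=R: black king on h4; in check: yes, from the white rook on h8.
King squares — g3: attacked by Rg6; h3: attacked by Rh8; g4: attacked by Rg6; g5: attacked by Rg6; h5: attacked by Rh8.
Black has no legal moves → checkmate.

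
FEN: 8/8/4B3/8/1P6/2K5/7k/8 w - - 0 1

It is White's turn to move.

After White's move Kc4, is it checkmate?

no

After Kc4: black king on h2; in check: no.
Black is not in check, so this cannot be checkmate.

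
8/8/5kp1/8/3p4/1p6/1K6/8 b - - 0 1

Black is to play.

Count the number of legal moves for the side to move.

9

Black to move; king on f6.
In check: no.
Legal moves: Kg7, Kf7, Ke7, Ke6, Kg5, Kf5, Ke5, g5, d3.
Count: 9.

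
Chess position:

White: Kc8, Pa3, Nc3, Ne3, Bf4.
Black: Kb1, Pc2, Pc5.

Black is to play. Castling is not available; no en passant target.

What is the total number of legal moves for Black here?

3

Black to move; king on b1.
In check: yes, from the white knight on c3.
Legal moves: Kb2, Kc1, Ka1.
Count: 3.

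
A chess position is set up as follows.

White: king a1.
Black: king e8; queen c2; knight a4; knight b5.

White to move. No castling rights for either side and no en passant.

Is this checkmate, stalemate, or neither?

stalemate

White to move; white king on a1.
In check: no.
King squares — b1: attacked by Qc2; a2: attacked by Qc2; b2: attacked by Qc2.
Legal moves for White: none.
Not in check and no legal moves → stalemate.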